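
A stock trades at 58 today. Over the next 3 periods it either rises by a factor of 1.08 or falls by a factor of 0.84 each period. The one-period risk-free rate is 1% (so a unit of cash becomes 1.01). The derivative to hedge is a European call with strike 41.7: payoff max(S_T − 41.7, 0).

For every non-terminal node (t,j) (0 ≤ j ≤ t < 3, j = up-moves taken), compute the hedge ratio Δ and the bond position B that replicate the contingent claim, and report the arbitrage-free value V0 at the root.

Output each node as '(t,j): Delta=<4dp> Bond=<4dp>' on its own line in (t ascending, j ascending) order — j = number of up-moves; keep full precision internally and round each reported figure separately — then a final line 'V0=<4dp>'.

(0,0): Delta=0.9561 Bond=-37.7527
(1,0): Delta=0.8191 Bond=-31.4561
(1,1): Delta=1.0000 Bond=-40.8783
(2,0): Delta=0.2544 Bond=-8.6592
(2,1): Delta=1.0000 Bond=-41.2871
(2,2): Delta=1.0000 Bond=-41.2871
V0=17.7027

No-arbitrage ⇒ martingale measure with p* = (R−d)/(u−d) = 0.7083.
Terminal payoffs: V(3,0)=0.0000, V(3,1)=2.4988, V(3,2)=15.1270, V(3,3)=31.3633
(2,0): S=40.9248. Δ = (V_up−V_dn)/(S_up−S_dn) = (2.4988−0.0000)/(44.1988−34.3768) = 0.2544. V = [p*·2.4988 + (1−p*)·0.0000]/1.01 = 1.7524. B = V − Δ·S = -8.6592.
(2,1): S=52.6176. Δ = (V_up−V_dn)/(S_up−S_dn) = (15.1270−2.4988)/(56.8270−44.1988) = 1.0000. V = [p*·15.1270 + (1−p*)·2.4988]/1.01 = 11.3305. B = V − Δ·S = -41.2871.
(2,2): S=67.6512. Δ = (V_up−V_dn)/(S_up−S_dn) = (31.3633−15.1270)/(73.0633−56.8270) = 1.0000. V = [p*·31.3633 + (1−p*)·15.1270]/1.01 = 26.3641. B = V − Δ·S = -41.2871.
(1,0): S=48.7200. Δ = (V_up−V_dn)/(S_up−S_dn) = (11.3305−1.7524)/(52.6176−40.9248) = 0.8191. V = [p*·11.3305 + (1−p*)·1.7524]/1.01 = 8.4524. B = V − Δ·S = -31.4561.
(1,1): S=62.6400. Δ = (V_up−V_dn)/(S_up−S_dn) = (26.3641−11.3305)/(67.6512−52.6176) = 1.0000. V = [p*·26.3641 + (1−p*)·11.3305]/1.01 = 21.7617. B = V − Δ·S = -40.8783.
(0,0): S=58.0000. Δ = (V_up−V_dn)/(S_up−S_dn) = (21.7617−8.4524)/(62.6400−48.7200) = 0.9561. V = [p*·21.7617 + (1−p*)·8.4524]/1.01 = 17.7027. B = V − Δ·S = -37.7527.
Self-financing check: at every node Δ·S+B equals the discounted successor values.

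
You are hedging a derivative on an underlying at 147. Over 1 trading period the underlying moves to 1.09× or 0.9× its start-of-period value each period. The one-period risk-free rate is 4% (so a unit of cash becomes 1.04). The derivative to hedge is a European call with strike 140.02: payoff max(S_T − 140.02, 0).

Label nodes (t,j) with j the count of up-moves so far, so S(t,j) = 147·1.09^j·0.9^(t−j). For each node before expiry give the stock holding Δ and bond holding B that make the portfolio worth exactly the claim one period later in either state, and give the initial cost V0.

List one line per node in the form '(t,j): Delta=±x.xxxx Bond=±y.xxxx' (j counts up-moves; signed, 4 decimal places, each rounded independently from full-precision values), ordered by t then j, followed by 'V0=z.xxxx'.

Risk-neutral probability p* = (R−d)/(u−d) = (1.04−0.9)/(1.09−0.9) = 0.7368.
Payoff layer (t=1): V(1,0)=0.0000, V(1,1)=20.2100
  t=0,j=0: stock 147.0000 → up 160.2300 (V=20.2100), down 132.3000 (V=0.0000). Price 14.3188; hedge Δ=0.7236, bond B=-92.0496.
Check: Δ(0,0)·S0 + B(0,0) = 14.3188 = V0.

(0,0): Delta=0.7236 Bond=-92.0496
V0=14.3188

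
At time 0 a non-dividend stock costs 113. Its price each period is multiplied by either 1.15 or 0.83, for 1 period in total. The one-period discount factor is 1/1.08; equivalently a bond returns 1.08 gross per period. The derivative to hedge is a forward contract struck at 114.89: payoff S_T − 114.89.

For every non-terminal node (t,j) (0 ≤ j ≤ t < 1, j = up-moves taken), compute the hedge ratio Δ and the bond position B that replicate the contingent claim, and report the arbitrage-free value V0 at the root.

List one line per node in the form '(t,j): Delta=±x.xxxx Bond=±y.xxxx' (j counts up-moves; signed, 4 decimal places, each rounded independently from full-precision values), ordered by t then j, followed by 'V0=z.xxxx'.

(0,0): Delta=1.0000 Bond=-106.3796
V0=6.6204

Under the risk-neutral measure, an up-move has probability p* = (R−d)/(u−d) = 0.7813 and values discount at R = 1.08.
Terminal payoffs: V(1,0)=-21.1000, V(1,1)=15.0600
(0,0): S=113.0000. Δ = (V_up−V_dn)/(S_up−S_dn) = (15.0600−-21.1000)/(129.9500−93.7900) = 1.0000. V = [p*·15.0600 + (1−p*)·-21.1000]/1.08 = 6.6204. B = V − Δ·S = -106.3796.
Root portfolio cost Δ·113+B reproduces V0=6.6204.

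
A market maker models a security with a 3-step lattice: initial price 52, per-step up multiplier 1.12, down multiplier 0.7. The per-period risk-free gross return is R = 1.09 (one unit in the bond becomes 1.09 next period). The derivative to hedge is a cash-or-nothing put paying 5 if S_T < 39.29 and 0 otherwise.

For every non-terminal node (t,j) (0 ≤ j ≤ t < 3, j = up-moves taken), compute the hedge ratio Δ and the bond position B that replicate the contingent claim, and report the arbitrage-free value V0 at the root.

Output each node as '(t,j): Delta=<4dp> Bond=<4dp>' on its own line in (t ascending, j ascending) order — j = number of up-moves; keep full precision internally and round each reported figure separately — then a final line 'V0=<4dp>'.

Since d<R<u, set p* = (R−d)/(u−d) = 0.9286; price each node as the discounted p*-expectation of its children.
Payoff layer (t=3): V(3,0)=5.0000, V(3,1)=5.0000, V(3,2)=0.0000, V(3,3)=0.0000
(2,0): S=25.4800. Δ = (V_up−V_dn)/(S_up−S_dn) = (5.0000−5.0000)/(28.5376−17.8360) = 0.0000. V = [p*·5.0000 + (1−p*)·5.0000]/1.09 = 4.5872. B = V − Δ·S = 4.5872.
(2,1): S=40.7680. Δ = (V_up−V_dn)/(S_up−S_dn) = (0.0000−5.0000)/(45.6602−28.5376) = -0.2920. V = [p*·0.0000 + (1−p*)·5.0000]/1.09 = 0.3277. B = V − Δ·S = 12.2324.
(2,2): S=65.2288. Δ = (V_up−V_dn)/(S_up−S_dn) = (0.0000−0.0000)/(73.0563−45.6602) = 0.0000. V = [p*·0.0000 + (1−p*)·0.0000]/1.09 = 0.0000. B = V − Δ·S = 0.0000.
(1,0): S=36.4000. Δ = (V_up−V_dn)/(S_up−S_dn) = (0.3277−4.5872)/(40.7680−25.4800) = -0.2786. V = [p*·0.3277 + (1−p*)·4.5872]/1.09 = 0.5797. B = V − Δ·S = 10.7214.
(1,1): S=58.2400. Δ = (V_up−V_dn)/(S_up−S_dn) = (0.0000−0.3277)/(65.2288−40.7680) = -0.0134. V = [p*·0.0000 + (1−p*)·0.3277]/1.09 = 0.0215. B = V − Δ·S = 0.8016.
(0,0): S=52.0000. Δ = (V_up−V_dn)/(S_up−S_dn) = (0.0215−0.5797)/(58.2400−36.4000) = -0.0256. V = [p*·0.0215 + (1−p*)·0.5797]/1.09 = 0.0563. B = V − Δ·S = 1.3855.
Each (Δ,B) replicates both successor values, so the strategy is self-financing and V0 is arbitrage-free.

(0,0): Delta=-0.0256 Bond=1.3855
(1,0): Delta=-0.2786 Bond=10.7214
(1,1): Delta=-0.0134 Bond=0.8016
(2,0): Delta=0.0000 Bond=4.5872
(2,1): Delta=-0.2920 Bond=12.2324
(2,2): Delta=0.0000 Bond=0.0000
V0=0.0563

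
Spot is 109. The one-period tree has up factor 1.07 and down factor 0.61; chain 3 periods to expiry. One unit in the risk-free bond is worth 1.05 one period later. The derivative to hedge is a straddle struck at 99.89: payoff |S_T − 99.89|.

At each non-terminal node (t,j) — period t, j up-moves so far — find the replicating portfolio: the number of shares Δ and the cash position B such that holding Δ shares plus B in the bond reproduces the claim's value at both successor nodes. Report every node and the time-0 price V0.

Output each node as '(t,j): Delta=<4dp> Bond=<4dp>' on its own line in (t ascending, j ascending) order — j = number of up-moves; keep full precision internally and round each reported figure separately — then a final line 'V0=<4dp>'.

(0,0): Delta=0.1135 Bond=15.7747
(1,0): Delta=-1.0000 Bond=90.6032
(1,1): Delta=0.1424 Bond=13.1980
(2,0): Delta=-1.0000 Bond=95.1333
(2,1): Delta=-1.0000 Bond=95.1333
(2,2): Delta=0.1720 Bond=10.1635
V0=28.1513

Since d<R<u, set p* = (R−d)/(u−d) = 0.9565; price each node as the discounted p*-expectation of its children.
Terminal values V(3,·): V(3,0)=75.1491, V(3,1)=56.4920, V(3,2)=23.7656, V(3,3)=33.6397
  t=2,j=0: stock 40.5589 → up 43.3980 (V=56.4920), down 24.7409 (V=75.1491). Price 54.5744; hedge Δ=-1.0000, bond B=95.1333.
  t=2,j=1: stock 71.1443 → up 76.1244 (V=23.7656), down 43.3980 (V=56.4920). Price 23.9890; hedge Δ=-1.0000, bond B=95.1333.
  t=2,j=2: stock 124.7941 → up 133.5297 (V=33.6397), down 76.1244 (V=23.7656). Price 31.6289; hedge Δ=0.1720, bond B=10.1635.
  t=1,j=0: stock 66.4900 → up 71.1443 (V=23.9890), down 40.5589 (V=54.5744). Price 24.1132; hedge Δ=-1.0000, bond B=90.6032.
  t=1,j=1: stock 116.6300 → up 124.7941 (V=31.6289), down 71.1443 (V=23.9890). Price 29.8064; hedge Δ=0.1424, bond B=13.1980.
  t=0,j=0: stock 109.0000 → up 116.6300 (V=29.8064), down 66.4900 (V=24.1132). Price 28.1513; hedge Δ=0.1135, bond B=15.7747.
The time-0 hedge costs 28.1513, which is the no-arbitrage price.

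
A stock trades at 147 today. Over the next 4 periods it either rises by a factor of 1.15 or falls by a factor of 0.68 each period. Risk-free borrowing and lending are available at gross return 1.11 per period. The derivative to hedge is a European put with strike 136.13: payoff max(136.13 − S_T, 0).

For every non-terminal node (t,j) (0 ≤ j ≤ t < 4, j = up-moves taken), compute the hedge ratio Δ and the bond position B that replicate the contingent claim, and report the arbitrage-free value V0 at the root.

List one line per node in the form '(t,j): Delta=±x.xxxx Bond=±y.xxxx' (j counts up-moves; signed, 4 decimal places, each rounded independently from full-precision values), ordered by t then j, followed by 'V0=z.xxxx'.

Risk-neutral probability p* = (R−d)/(u−d) = (1.11−0.68)/(1.15−0.68) = 0.9149.
At expiry t=4: V(4,0)=104.6994, V(4,1)=82.9753, V(4,2)=46.2360, V(4,3)=0.0000, V(4,4)=0.0000
  t=3,j=0: stock 46.2215 → up 53.1547 (V=82.9753), down 31.4306 (V=104.6994). Price 76.4181; hedge Δ=-1.0000, bond B=122.6396.
  t=3,j=1: stock 78.1687 → up 89.8940 (V=46.2360), down 53.1547 (V=82.9753). Price 44.4709; hedge Δ=-1.0000, bond B=122.6396.
  t=3,j=2: stock 132.1971 → up 152.0267 (V=0.0000), down 89.8940 (V=46.2360). Price 3.5450; hedge Δ=-0.7441, bond B=101.9194.
  t=3,j=3: stock 223.5686 → up 257.1039 (V=0.0000), down 152.0267 (V=0.0000). Price 0.0000; hedge Δ=0.0000, bond B=0.0000.
  t=2,j=0: stock 67.9728 → up 78.1687 (V=44.4709), down 46.2215 (V=76.4181). Price 42.5134; hedge Δ=-1.0000, bond B=110.4862.
  t=2,j=1: stock 114.9540 → up 132.1971 (V=3.5450), down 78.1687 (V=44.4709). Price 6.3316; hedge Δ=-0.7575, bond B=93.4080.
  t=2,j=2: stock 194.4075 → up 223.5686 (V=0.0000), down 132.1971 (V=3.5450). Price 0.2718; hedge Δ=-0.0388, bond B=7.8144.
  t=1,j=0: stock 99.9600 → up 114.9540 (V=6.3316), down 67.9728 (V=42.5134). Price 8.4783; hedge Δ=-0.7701, bond B=85.4608.
  t=1,j=1: stock 169.0500 → up 194.4075 (V=0.2718), down 114.9540 (V=6.3316). Price 0.7095; hedge Δ=-0.0763, bond B=13.6027.
  t=0,j=0: stock 147.0000 → up 169.0500 (V=0.7095), down 99.9600 (V=8.4783). Price 1.2348; hedge Δ=-0.1124, bond B=17.7642.
Self-financing check: at every node Δ·S+B equals the discounted successor values.

(0,0): Delta=-0.1124 Bond=17.7642
(1,0): Delta=-0.7701 Bond=85.4608
(1,1): Delta=-0.0763 Bond=13.6027
(2,0): Delta=-1.0000 Bond=110.4862
(2,1): Delta=-0.7575 Bond=93.4080
(2,2): Delta=-0.0388 Bond=7.8144
(3,0): Delta=-1.0000 Bond=122.6396
(3,1): Delta=-1.0000 Bond=122.6396
(3,2): Delta=-0.7441 Bond=101.9194
(3,3): Delta=0.0000 Bond=0.0000
V0=1.2348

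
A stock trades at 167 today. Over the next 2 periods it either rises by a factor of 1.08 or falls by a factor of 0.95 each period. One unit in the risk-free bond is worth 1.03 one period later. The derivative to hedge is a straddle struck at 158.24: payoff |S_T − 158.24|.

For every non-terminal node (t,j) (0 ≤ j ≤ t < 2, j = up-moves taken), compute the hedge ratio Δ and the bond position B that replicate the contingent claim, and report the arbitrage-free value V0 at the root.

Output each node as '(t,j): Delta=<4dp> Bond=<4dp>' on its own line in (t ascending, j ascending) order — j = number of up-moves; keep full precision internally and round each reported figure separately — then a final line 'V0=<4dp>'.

The replicating-portfolio and risk-neutral prices coincide; use p* = (1.03−0.95)/(1.08−0.95) = 0.6154 for the latter.
Terminal payoffs: V(2,0)=7.5225, V(2,1)=13.1020, V(2,2)=36.5488
(1,0): S=158.6500. Δ = (V_up−V_dn)/(S_up−S_dn) = (13.1020−7.5225)/(171.3420−150.7175) = 0.2705. V = [p*·13.1020 + (1−p*)·7.5225]/1.03 = 10.6369. B = V − Δ·S = -32.2823.
(1,1): S=180.3600. Δ = (V_up−V_dn)/(S_up−S_dn) = (36.5488−13.1020)/(194.7888−171.3420) = 1.0000. V = [p*·36.5488 + (1−p*)·13.1020]/1.03 = 26.7289. B = V − Δ·S = -153.6311.
(0,0): S=167.0000. Δ = (V_up−V_dn)/(S_up−S_dn) = (26.7289−10.6369)/(180.3600−158.6500) = 0.7412. V = [p*·26.7289 + (1−p*)·10.6369]/1.03 = 19.9415. B = V − Δ·S = -103.8432.
Check: Δ(0,0)·S0 + B(0,0) = 19.9415 = V0.

(0,0): Delta=0.7412 Bond=-103.8432
(1,0): Delta=0.2705 Bond=-32.2823
(1,1): Delta=1.0000 Bond=-153.6311
V0=19.9415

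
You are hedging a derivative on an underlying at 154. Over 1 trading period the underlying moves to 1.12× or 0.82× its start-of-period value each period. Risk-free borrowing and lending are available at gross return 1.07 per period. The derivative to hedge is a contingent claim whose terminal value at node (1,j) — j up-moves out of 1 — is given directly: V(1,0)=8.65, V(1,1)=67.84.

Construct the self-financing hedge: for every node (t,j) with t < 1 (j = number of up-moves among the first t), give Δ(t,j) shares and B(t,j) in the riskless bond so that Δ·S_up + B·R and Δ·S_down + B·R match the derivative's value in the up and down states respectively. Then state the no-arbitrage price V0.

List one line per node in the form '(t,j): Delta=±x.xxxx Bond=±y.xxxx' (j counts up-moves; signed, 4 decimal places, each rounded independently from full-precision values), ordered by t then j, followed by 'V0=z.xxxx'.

(0,0): Delta=1.2812 Bond=-143.1178
V0=54.1822

No-arbitrage ⇒ martingale measure with p* = (R−d)/(u−d) = 0.8333.
At expiry t=1: V(1,0)=8.6500, V(1,1)=67.8400
(0,0): S=154.0000. Δ = (V_up−V_dn)/(S_up−S_dn) = (67.8400−8.6500)/(172.4800−126.2800) = 1.2812. V = [p*·67.8400 + (1−p*)·8.6500]/1.07 = 54.1822. B = V − Δ·S = -143.1178.
Root portfolio cost Δ·154+B reproduces V0=54.1822.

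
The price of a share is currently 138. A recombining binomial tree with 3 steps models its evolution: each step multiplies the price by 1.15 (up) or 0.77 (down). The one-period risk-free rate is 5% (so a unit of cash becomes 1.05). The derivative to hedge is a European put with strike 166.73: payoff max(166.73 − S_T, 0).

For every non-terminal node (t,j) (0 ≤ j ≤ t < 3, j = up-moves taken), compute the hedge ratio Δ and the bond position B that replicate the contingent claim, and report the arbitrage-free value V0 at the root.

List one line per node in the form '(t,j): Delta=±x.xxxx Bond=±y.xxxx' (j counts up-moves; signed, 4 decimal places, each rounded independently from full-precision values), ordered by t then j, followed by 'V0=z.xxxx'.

(0,0): Delta=-0.5948 Bond=103.0189
(1,0): Delta=-1.0000 Bond=151.2290
(1,1): Delta=-0.4979 Bond=92.7916
(2,0): Delta=-1.0000 Bond=158.7905
(2,1): Delta=-1.0000 Bond=158.7905
(2,2): Delta=-0.3778 Bond=75.5171
V0=20.9399

Under the risk-neutral measure, an up-move has probability p* = (R−d)/(u−d) = 0.7368 and values discount at R = 1.05.
Terminal payoffs: V(3,0)=103.7284, V(3,1)=72.6368, V(3,2)=26.2012, V(3,3)=0.0000
  t=2,j=0: stock 81.8202 → up 94.0932 (V=72.6368), down 63.0016 (V=103.7284). Price 76.9703; hedge Δ=-1.0000, bond B=158.7905.
  t=2,j=1: stock 122.1990 → up 140.5288 (V=26.2012), down 94.0932 (V=72.6368). Price 36.5915; hedge Δ=-1.0000, bond B=158.7905.
  t=2,j=2: stock 182.5050 → up 209.8807 (V=0.0000), down 140.5288 (V=26.2012). Price 6.5667; hedge Δ=-0.3778, bond B=75.5171.
  t=1,j=0: stock 106.2600 → up 122.1990 (V=36.5915), down 81.8202 (V=76.9703). Price 44.9690; hedge Δ=-1.0000, bond B=151.2290.
  t=1,j=1: stock 158.7000 → up 182.5050 (V=6.5667), down 122.1990 (V=36.5915). Price 13.7790; hedge Δ=-0.4979, bond B=92.7916.
  t=0,j=0: stock 138.0000 → up 158.7000 (V=13.7790), down 106.2600 (V=44.9690). Price 20.9399; hedge Δ=-0.5948, bond B=103.0189.
Each (Δ,B) replicates both successor values, so the strategy is self-financing and V0 is arbitrage-free.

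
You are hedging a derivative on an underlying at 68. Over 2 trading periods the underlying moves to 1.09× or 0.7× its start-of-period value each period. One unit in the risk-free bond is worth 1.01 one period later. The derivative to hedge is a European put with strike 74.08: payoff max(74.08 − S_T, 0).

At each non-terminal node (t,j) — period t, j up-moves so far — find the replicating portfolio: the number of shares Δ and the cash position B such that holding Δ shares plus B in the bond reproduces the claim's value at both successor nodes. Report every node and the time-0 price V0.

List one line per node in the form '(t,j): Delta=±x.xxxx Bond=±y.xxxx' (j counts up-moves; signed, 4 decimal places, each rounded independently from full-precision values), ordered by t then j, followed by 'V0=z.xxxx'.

(0,0): Delta=-0.8009 Bond=63.2347
(1,0): Delta=-1.0000 Bond=73.3465
(1,1): Delta=-0.7678 Bond=61.4208
V0=8.7768

Under the risk-neutral measure, an up-move has probability p* = (R−d)/(u−d) = 0.7949 and values discount at R = 1.01.
Terminal values V(2,·): V(2,0)=40.7600, V(2,1)=22.1960, V(2,2)=0.0000
(1,0): S=47.6000. Δ = (V_up−V_dn)/(S_up−S_dn) = (22.1960−40.7600)/(51.8840−33.3200) = -1.0000. V = [p*·22.1960 + (1−p*)·40.7600]/1.01 = 25.7465. B = V − Δ·S = 73.3465.
(1,1): S=74.1200. Δ = (V_up−V_dn)/(S_up−S_dn) = (0.0000−22.1960)/(80.7908−51.8840) = -0.7678. V = [p*·0.0000 + (1−p*)·22.1960]/1.01 = 4.5079. B = V − Δ·S = 61.4208.
(0,0): S=68.0000. Δ = (V_up−V_dn)/(S_up−S_dn) = (4.5079−25.7465)/(74.1200−47.6000) = -0.8009. V = [p*·4.5079 + (1−p*)·25.7465]/1.01 = 8.7768. B = V − Δ·S = 63.2347.
Self-financing check: at every node Δ·S+B equals the discounted successor values.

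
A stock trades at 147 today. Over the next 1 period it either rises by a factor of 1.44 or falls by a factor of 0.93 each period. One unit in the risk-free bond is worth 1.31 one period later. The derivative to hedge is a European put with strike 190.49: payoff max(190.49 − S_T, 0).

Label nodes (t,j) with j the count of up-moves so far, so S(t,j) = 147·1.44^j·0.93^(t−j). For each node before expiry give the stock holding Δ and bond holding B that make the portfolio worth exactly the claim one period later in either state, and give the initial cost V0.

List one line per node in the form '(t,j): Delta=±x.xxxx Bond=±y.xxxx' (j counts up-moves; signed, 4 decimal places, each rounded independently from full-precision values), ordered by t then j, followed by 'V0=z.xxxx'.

(0,0): Delta=-0.7174 Bond=115.9156
V0=10.4646

No-arbitrage ⇒ martingale measure with p* = (R−d)/(u−d) = 0.7451.
Terminal values V(1,·): V(1,0)=53.7800, V(1,1)=0.0000
Node (0,0) S=147.0000: V=(p*·0.0000+(1−p*)·53.7800)/1.31=10.4646; Δ=(0.0000−53.7800)/(211.6800−136.7100)=-0.7174; B=V−Δ·S=115.9156
Each (Δ,B) replicates both successor values, so the strategy is self-financing and V0 is arbitrage-free.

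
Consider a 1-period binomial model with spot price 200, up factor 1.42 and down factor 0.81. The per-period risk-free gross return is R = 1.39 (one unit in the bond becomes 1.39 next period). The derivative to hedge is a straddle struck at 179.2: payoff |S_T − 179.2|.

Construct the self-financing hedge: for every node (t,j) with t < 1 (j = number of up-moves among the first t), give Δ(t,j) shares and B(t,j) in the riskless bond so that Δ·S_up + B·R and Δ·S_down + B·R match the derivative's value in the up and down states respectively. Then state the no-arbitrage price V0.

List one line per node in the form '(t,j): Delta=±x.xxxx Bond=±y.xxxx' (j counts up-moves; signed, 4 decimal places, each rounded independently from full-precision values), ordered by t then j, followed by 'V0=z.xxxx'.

(0,0): Delta=0.7180 Bond=-71.3103
V0=72.2963

Since d<R<u, set p* = (R−d)/(u−d) = 0.9508; price each node as the discounted p*-expectation of its children.
Terminal values V(1,·): V(1,0)=17.2000, V(1,1)=104.8000
Node (0,0) S=200.0000: V=(p*·104.8000+(1−p*)·17.2000)/1.39=72.2963; Δ=(104.8000−17.2000)/(284.0000−162.0000)=0.7180; B=V−Δ·S=-71.3103
Check: Δ(0,0)·S0 + B(0,0) = 72.2963 = V0.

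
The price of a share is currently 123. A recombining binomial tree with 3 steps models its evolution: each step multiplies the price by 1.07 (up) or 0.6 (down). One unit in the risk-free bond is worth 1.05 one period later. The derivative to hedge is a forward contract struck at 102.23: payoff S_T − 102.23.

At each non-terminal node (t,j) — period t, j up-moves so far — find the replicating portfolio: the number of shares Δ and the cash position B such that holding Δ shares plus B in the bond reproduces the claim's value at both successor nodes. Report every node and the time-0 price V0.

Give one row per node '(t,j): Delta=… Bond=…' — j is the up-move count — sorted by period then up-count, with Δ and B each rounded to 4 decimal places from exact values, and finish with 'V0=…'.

(0,0): Delta=1.0000 Bond=-88.3101
(1,0): Delta=1.0000 Bond=-92.7256
(1,1): Delta=1.0000 Bond=-92.7256
(2,0): Delta=1.0000 Bond=-97.3619
(2,1): Delta=1.0000 Bond=-97.3619
(2,2): Delta=1.0000 Bond=-97.3619
V0=34.6899

Since d<R<u, set p* = (R−d)/(u−d) = 0.9574; price each node as the discounted p*-expectation of its children.
Payoff layer (t=3): V(3,0)=-75.6620, V(3,1)=-54.8504, V(3,2)=-17.7364, V(3,3)=48.4503
(2,0): S=44.2800. Δ = (V_up−V_dn)/(S_up−S_dn) = (-54.8504−-75.6620)/(47.3796−26.5680) = 1.0000. V = [p*·-54.8504 + (1−p*)·-75.6620]/1.05 = -53.0819. B = V − Δ·S = -97.3619.
(2,1): S=78.9660. Δ = (V_up−V_dn)/(S_up−S_dn) = (-17.7364−-54.8504)/(84.4936−47.3796) = 1.0000. V = [p*·-17.7364 + (1−p*)·-54.8504]/1.05 = -18.3959. B = V − Δ·S = -97.3619.
(2,2): S=140.8227. Δ = (V_up−V_dn)/(S_up−S_dn) = (48.4503−-17.7364)/(150.6803−84.4936) = 1.0000. V = [p*·48.4503 + (1−p*)·-17.7364]/1.05 = 43.4608. B = V − Δ·S = -97.3619.
(1,0): S=73.8000. Δ = (V_up−V_dn)/(S_up−S_dn) = (-18.3959−-53.0819)/(78.9660−44.2800) = 1.0000. V = [p*·-18.3959 + (1−p*)·-53.0819]/1.05 = -18.9256. B = V − Δ·S = -92.7256.
(1,1): S=131.6100. Δ = (V_up−V_dn)/(S_up−S_dn) = (43.4608−-18.3959)/(140.8227−78.9660) = 1.0000. V = [p*·43.4608 + (1−p*)·-18.3959]/1.05 = 38.8844. B = V − Δ·S = -92.7256.
(0,0): S=123.0000. Δ = (V_up−V_dn)/(S_up−S_dn) = (38.8844−-18.9256)/(131.6100−73.8000) = 1.0000. V = [p*·38.8844 + (1−p*)·-18.9256]/1.05 = 34.6899. B = V − Δ·S = -88.3101.
Root portfolio cost Δ·123+B reproduces V0=34.6899.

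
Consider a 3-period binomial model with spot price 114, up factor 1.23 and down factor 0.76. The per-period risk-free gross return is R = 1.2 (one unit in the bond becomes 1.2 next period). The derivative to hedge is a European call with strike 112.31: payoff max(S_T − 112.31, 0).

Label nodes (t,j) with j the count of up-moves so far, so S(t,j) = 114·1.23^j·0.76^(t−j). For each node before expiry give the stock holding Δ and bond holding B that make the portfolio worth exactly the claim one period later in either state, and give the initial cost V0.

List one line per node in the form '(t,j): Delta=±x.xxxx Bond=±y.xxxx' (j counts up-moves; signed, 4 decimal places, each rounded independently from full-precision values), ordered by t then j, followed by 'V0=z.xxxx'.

(0,0): Delta=0.9499 Bond=-59.0608
(1,0): Delta=0.3596 Bond=-19.7296
(1,1): Delta=0.9747 Bond=-74.3600
(2,0): Delta=0.0000 Bond=0.0000
(2,1): Delta=0.3747 Bond=-25.2897
(2,2): Delta=1.0000 Bond=-93.5917
V0=49.2225

No-arbitrage ⇒ martingale measure with p* = (R−d)/(u−d) = 0.9362.
Terminal payoffs: V(3,0)=0.0000, V(3,1)=0.0000, V(3,2)=18.7677, V(3,3)=99.8288
(2,0): S=65.8464. Δ = (V_up−V_dn)/(S_up−S_dn) = (0.0000−0.0000)/(80.9911−50.0433) = 0.0000. V = [p*·0.0000 + (1−p*)·0.0000]/1.2 = 0.0000. B = V − Δ·S = 0.0000.
(2,1): S=106.5672. Δ = (V_up−V_dn)/(S_up−S_dn) = (18.7677−0.0000)/(131.0777−80.9911) = 0.3747. V = [p*·18.7677 + (1−p*)·0.0000]/1.2 = 14.6414. B = V − Δ·S = -25.2897.
(2,2): S=172.4706. Δ = (V_up−V_dn)/(S_up−S_dn) = (99.8288−18.7677)/(212.1388−131.0777) = 1.0000. V = [p*·99.8288 + (1−p*)·18.7677]/1.2 = 78.8789. B = V − Δ·S = -93.5917.
(1,0): S=86.6400. Δ = (V_up−V_dn)/(S_up−S_dn) = (14.6414−0.0000)/(106.5672−65.8464) = 0.3596. V = [p*·14.6414 + (1−p*)·0.0000]/1.2 = 11.4224. B = V − Δ·S = -19.7296.
(1,1): S=140.2200. Δ = (V_up−V_dn)/(S_up−S_dn) = (78.8789−14.6414)/(172.4706−106.5672) = 0.9747. V = [p*·78.8789 + (1−p*)·14.6414]/1.2 = 62.3156. B = V − Δ·S = -74.3600.
(0,0): S=114.0000. Δ = (V_up−V_dn)/(S_up−S_dn) = (62.3156−11.4224)/(140.2200−86.6400) = 0.9499. V = [p*·62.3156 + (1−p*)·11.4224]/1.2 = 49.2225. B = V − Δ·S = -59.0608.
Root portfolio cost Δ·114+B reproduces V0=49.2225.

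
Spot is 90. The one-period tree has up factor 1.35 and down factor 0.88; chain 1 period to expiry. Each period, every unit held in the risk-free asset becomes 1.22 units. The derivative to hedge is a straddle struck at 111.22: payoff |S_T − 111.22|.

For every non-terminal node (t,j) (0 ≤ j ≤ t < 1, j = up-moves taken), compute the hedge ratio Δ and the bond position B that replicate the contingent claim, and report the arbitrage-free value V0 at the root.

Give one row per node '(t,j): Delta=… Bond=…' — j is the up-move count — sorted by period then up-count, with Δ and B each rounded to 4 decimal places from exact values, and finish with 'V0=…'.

Under the risk-neutral measure, an up-move has probability p* = (R−d)/(u−d) = 0.7234 and values discount at R = 1.22.
Payoff layer (t=1): V(1,0)=32.0200, V(1,1)=10.2800
Node (0,0) S=90.0000: V=(p*·10.2800+(1−p*)·32.0200)/1.22=13.3551; Δ=(10.2800−32.0200)/(121.5000−79.2000)=-0.5139; B=V−Δ·S=59.6104
Self-financing check: at every node Δ·S+B equals the discounted successor values.

(0,0): Delta=-0.5139 Bond=59.6104
V0=13.3551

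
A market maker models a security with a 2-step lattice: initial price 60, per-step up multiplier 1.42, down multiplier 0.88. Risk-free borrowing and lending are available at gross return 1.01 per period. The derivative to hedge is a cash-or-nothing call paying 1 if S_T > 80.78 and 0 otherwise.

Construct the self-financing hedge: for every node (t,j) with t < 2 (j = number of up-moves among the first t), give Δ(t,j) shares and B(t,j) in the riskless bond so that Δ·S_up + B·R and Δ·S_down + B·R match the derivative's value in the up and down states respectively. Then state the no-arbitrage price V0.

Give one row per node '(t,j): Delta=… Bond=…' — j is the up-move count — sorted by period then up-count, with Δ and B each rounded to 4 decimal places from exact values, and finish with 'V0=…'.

(0,0): Delta=0.0074 Bond=-0.3846
(1,0): Delta=0.0000 Bond=0.0000
(1,1): Delta=0.0217 Bond=-1.6135
V0=0.0568

Since d<R<u, set p* = (R−d)/(u−d) = 0.2407; price each node as the discounted p*-expectation of its children.
Payoff layer (t=2): V(2,0)=0.0000, V(2,1)=0.0000, V(2,2)=1.0000
(1,0): S=52.8000. Δ = (V_up−V_dn)/(S_up−S_dn) = (0.0000−0.0000)/(74.9760−46.4640) = 0.0000. V = [p*·0.0000 + (1−p*)·0.0000]/1.01 = 0.0000. B = V − Δ·S = 0.0000.
(1,1): S=85.2000. Δ = (V_up−V_dn)/(S_up−S_dn) = (1.0000−0.0000)/(120.9840−74.9760) = 0.0217. V = [p*·1.0000 + (1−p*)·0.0000]/1.01 = 0.2384. B = V − Δ·S = -1.6135.
(0,0): S=60.0000. Δ = (V_up−V_dn)/(S_up−S_dn) = (0.2384−0.0000)/(85.2000−52.8000) = 0.0074. V = [p*·0.2384 + (1−p*)·0.0000]/1.01 = 0.0568. B = V − Δ·S = -0.3846.
The time-0 hedge costs 0.0568, which is the no-arbitrage price.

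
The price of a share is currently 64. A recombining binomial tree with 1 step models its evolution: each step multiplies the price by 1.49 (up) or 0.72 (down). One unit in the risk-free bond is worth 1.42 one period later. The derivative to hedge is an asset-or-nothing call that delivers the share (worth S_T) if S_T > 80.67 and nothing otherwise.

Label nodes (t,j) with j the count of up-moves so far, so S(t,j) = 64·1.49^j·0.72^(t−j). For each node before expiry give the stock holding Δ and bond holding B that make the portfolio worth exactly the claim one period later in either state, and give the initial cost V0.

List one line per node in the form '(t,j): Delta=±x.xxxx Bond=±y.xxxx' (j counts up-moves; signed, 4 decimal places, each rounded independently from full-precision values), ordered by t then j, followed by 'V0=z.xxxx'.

Under the risk-neutral measure, an up-move has probability p* = (R−d)/(u−d) = 0.9091 and values discount at R = 1.42.
Payoff layer (t=1): V(1,0)=0.0000, V(1,1)=95.3600
Node (0,0) S=64.0000: V=(p*·95.3600+(1−p*)·0.0000)/1.42=61.0499; Δ=(95.3600−0.0000)/(95.3600−46.0800)=1.9351; B=V−Δ·S=-62.7942
Each (Δ,B) replicates both successor values, so the strategy is self-financing and V0 is arbitrage-free.

(0,0): Delta=1.9351 Bond=-62.7942
V0=61.0499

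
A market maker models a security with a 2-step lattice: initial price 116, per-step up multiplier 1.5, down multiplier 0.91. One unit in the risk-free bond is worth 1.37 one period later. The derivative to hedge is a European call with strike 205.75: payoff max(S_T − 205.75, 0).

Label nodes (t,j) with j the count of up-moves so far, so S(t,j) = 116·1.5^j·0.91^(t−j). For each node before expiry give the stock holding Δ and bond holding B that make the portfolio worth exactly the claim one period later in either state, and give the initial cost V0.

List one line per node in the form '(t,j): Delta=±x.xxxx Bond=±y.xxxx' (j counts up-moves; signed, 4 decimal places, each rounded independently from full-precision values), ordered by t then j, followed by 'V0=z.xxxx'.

Under the risk-neutral measure, an up-move has probability p* = (R−d)/(u−d) = 0.7797 and values discount at R = 1.37.
Terminal payoffs: V(2,0)=0.0000, V(2,1)=0.0000, V(2,2)=55.2500
Node (1,0) S=105.5600: V=(p*·0.0000+(1−p*)·0.0000)/1.37=0.0000; Δ=(0.0000−0.0000)/(158.3400−96.0596)=0.0000; B=V−Δ·S=0.0000
Node (1,1) S=174.0000: V=(p*·55.2500+(1−p*)·0.0000)/1.37=31.4425; Δ=(55.2500−0.0000)/(261.0000−158.3400)=0.5382; B=V−Δ·S=-62.2015
Node (0,0) S=116.0000: V=(p*·31.4425+(1−p*)·0.0000)/1.37=17.8938; Δ=(31.4425−0.0000)/(174.0000−105.5600)=0.4594; B=V−Δ·S=-35.3986
Root portfolio cost Δ·116+B reproduces V0=17.8938.

(0,0): Delta=0.4594 Bond=-35.3986
(1,0): Delta=0.0000 Bond=0.0000
(1,1): Delta=0.5382 Bond=-62.2015
V0=17.8938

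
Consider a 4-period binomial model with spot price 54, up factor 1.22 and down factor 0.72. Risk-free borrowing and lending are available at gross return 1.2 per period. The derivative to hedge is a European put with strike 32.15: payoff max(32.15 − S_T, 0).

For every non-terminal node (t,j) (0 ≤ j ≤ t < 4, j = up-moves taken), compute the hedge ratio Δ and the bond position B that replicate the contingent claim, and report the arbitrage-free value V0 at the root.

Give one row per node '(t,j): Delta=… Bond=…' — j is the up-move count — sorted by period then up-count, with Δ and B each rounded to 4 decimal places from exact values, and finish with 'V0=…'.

No-arbitrage ⇒ martingale measure with p* = (R−d)/(u−d) = 0.9600.
At expiry t=4: V(4,0)=17.6381, V(4,1)=7.5604, V(4,2)=0.0000, V(4,3)=0.0000, V(4,4)=0.0000
Node (3,0) S=20.1554: V=(p*·7.5604+(1−p*)·17.6381)/1.2=6.6363; Δ=(7.5604−17.6381)/(24.5896−14.5119)=-1.0000; B=V−Δ·S=26.7917
Node (3,1) S=34.1522: V=(p*·0.0000+(1−p*)·7.5604)/1.2=0.2520; Δ=(0.0000−7.5604)/(41.6657−24.5896)=-0.4427; B=V−Δ·S=15.3729
Node (3,2) S=57.8690: V=(p*·0.0000+(1−p*)·0.0000)/1.2=0.0000; Δ=(0.0000−0.0000)/(70.6002−41.6657)=0.0000; B=V−Δ·S=0.0000
Node (3,3) S=98.0558: V=(p*·0.0000+(1−p*)·0.0000)/1.2=0.0000; Δ=(0.0000−0.0000)/(119.6281−70.6002)=0.0000; B=V−Δ·S=0.0000
Node (2,0) S=27.9936: V=(p*·0.2520+(1−p*)·6.6363)/1.2=0.4228; Δ=(0.2520−6.6363)/(34.1522−20.1554)=-0.4561; B=V−Δ·S=13.1913
Node (2,1) S=47.4336: V=(p*·0.0000+(1−p*)·0.2520)/1.2=0.0084; Δ=(0.0000−0.2520)/(57.8690−34.1522)=-0.0106; B=V−Δ·S=0.5124
Node (2,2) S=80.3736: V=(p*·0.0000+(1−p*)·0.0000)/1.2=0.0000; Δ=(0.0000−0.0000)/(98.0558−57.8690)=0.0000; B=V−Δ·S=0.0000
Node (1,0) S=38.8800: V=(p*·0.0084+(1−p*)·0.4228)/1.2=0.0208; Δ=(0.0084−0.4228)/(47.4336−27.9936)=-0.0213; B=V−Δ·S=0.8497
Node (1,1) S=65.8800: V=(p*·0.0000+(1−p*)·0.0084)/1.2=0.0003; Δ=(0.0000−0.0084)/(80.3736−47.4336)=-0.0003; B=V−Δ·S=0.0171
Node (0,0) S=54.0000: V=(p*·0.0003+(1−p*)·0.0208)/1.2=0.0009; Δ=(0.0003−0.0208)/(65.8800−38.8800)=-0.0008; B=V−Δ·S=0.0420
Self-financing check: at every node Δ·S+B equals the discounted successor values.

(0,0): Delta=-0.0008 Bond=0.0420
(1,0): Delta=-0.0213 Bond=0.8497
(1,1): Delta=-0.0003 Bond=0.0171
(2,0): Delta=-0.4561 Bond=13.1913
(2,1): Delta=-0.0106 Bond=0.5124
(2,2): Delta=0.0000 Bond=0.0000
(3,0): Delta=-1.0000 Bond=26.7917
(3,1): Delta=-0.4427 Bond=15.3729
(3,2): Delta=0.0000 Bond=0.0000
(3,3): Delta=0.0000 Bond=0.0000
V0=0.0009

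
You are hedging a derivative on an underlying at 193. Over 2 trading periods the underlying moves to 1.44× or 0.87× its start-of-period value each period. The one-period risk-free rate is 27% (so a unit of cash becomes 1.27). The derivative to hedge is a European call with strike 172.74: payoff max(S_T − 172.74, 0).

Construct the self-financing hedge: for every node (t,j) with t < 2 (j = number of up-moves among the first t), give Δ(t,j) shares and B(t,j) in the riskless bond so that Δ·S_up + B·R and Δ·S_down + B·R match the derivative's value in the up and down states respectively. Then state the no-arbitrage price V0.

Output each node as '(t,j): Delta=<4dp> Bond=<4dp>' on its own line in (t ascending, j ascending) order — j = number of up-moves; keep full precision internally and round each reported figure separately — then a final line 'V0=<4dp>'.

(0,0): Delta=0.9431 Bond=-94.6456
(1,0): Delta=0.7215 Bond=-82.9864
(1,1): Delta=1.0000 Bond=-136.0157
V0=87.3712

No-arbitrage ⇒ martingale measure with p* = (R−d)/(u−d) = 0.7018.
At expiry t=2: V(2,0)=0.0000, V(2,1)=69.0504, V(2,2)=227.4648
  t=1,j=0: stock 167.9100 → up 241.7904 (V=69.0504), down 146.0817 (V=0.0000). Price 38.1547; hedge Δ=0.7215, bond B=-82.9864.
  t=1,j=1: stock 277.9200 → up 400.2048 (V=227.4648), down 241.7904 (V=69.0504). Price 141.9043; hedge Δ=1.0000, bond B=-136.0157.
  t=0,j=0: stock 193.0000 → up 277.9200 (V=141.9043), down 167.9100 (V=38.1547). Price 87.3712; hedge Δ=0.9431, bond B=-94.6456.
Check: Δ(0,0)·S0 + B(0,0) = 87.3712 = V0.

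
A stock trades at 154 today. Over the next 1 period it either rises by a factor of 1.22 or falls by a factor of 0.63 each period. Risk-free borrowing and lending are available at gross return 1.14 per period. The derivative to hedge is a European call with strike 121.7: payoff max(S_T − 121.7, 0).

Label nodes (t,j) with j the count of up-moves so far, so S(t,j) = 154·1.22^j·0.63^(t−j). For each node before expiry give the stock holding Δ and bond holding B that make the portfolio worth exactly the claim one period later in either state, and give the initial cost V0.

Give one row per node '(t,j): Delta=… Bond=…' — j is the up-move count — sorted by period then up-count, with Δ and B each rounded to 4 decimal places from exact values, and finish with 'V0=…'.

(0,0): Delta=0.7284 Bond=-61.9884
V0=50.1811

The replicating-portfolio and risk-neutral prices coincide; use p* = (1.14−0.63)/(1.22−0.63) = 0.8644 for the latter.
At expiry t=1: V(1,0)=0.0000, V(1,1)=66.1800
Node (0,0) S=154.0000: V=(p*·66.1800+(1−p*)·0.0000)/1.14=50.1811; Δ=(66.1800−0.0000)/(187.8800−97.0200)=0.7284; B=V−Δ·S=-61.9884
Self-financing check: at every node Δ·S+B equals the discounted successor values.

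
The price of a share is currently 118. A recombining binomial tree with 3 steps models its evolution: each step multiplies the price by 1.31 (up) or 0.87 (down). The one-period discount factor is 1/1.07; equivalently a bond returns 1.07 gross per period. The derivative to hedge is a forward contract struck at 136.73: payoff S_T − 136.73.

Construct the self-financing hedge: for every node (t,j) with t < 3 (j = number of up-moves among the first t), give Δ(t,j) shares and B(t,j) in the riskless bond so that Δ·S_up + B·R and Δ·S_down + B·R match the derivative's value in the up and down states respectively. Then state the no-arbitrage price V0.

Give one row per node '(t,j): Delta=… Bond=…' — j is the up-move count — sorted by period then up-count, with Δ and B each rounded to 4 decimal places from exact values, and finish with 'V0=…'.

The replicating-portfolio and risk-neutral prices coincide; use p* = (1.07−0.87)/(1.31−0.87) = 0.4545 for the latter.
At expiry t=3: V(3,0)=-59.0266, V(3,1)=-19.7284, V(3,2)=39.4448, V(3,3)=128.5447
(2,0): S=89.3142. Δ = (V_up−V_dn)/(S_up−S_dn) = (-19.7284−-59.0266)/(117.0016−77.7034) = 1.0000. V = [p*·-19.7284 + (1−p*)·-59.0266]/1.07 = -38.4708. B = V − Δ·S = -127.7850.
(2,1): S=134.4846. Δ = (V_up−V_dn)/(S_up−S_dn) = (39.4448−-19.7284)/(176.1748−117.0016) = 1.0000. V = [p*·39.4448 + (1−p*)·-19.7284]/1.07 = 6.6996. B = V − Δ·S = -127.7850.
(2,2): S=202.4998. Δ = (V_up−V_dn)/(S_up−S_dn) = (128.5447−39.4448)/(265.2747−176.1748) = 1.0000. V = [p*·128.5447 + (1−p*)·39.4448]/1.07 = 74.7148. B = V − Δ·S = -127.7850.
(1,0): S=102.6600. Δ = (V_up−V_dn)/(S_up−S_dn) = (6.6996−-38.4708)/(134.4846−89.3142) = 1.0000. V = [p*·6.6996 + (1−p*)·-38.4708]/1.07 = -16.7653. B = V − Δ·S = -119.4253.
(1,1): S=154.5800. Δ = (V_up−V_dn)/(S_up−S_dn) = (74.7148−6.6996)/(202.4998−134.4846) = 1.0000. V = [p*·74.7148 + (1−p*)·6.6996]/1.07 = 35.1547. B = V − Δ·S = -119.4253.
(0,0): S=118.0000. Δ = (V_up−V_dn)/(S_up−S_dn) = (35.1547−-16.7653)/(154.5800−102.6600) = 1.0000. V = [p*·35.1547 + (1−p*)·-16.7653]/1.07 = 6.3876. B = V − Δ·S = -111.6124.
Check: Δ(0,0)·S0 + B(0,0) = 6.3876 = V0.

(0,0): Delta=1.0000 Bond=-111.6124
(1,0): Delta=1.0000 Bond=-119.4253
(1,1): Delta=1.0000 Bond=-119.4253
(2,0): Delta=1.0000 Bond=-127.7850
(2,1): Delta=1.0000 Bond=-127.7850
(2,2): Delta=1.0000 Bond=-127.7850
V0=6.3876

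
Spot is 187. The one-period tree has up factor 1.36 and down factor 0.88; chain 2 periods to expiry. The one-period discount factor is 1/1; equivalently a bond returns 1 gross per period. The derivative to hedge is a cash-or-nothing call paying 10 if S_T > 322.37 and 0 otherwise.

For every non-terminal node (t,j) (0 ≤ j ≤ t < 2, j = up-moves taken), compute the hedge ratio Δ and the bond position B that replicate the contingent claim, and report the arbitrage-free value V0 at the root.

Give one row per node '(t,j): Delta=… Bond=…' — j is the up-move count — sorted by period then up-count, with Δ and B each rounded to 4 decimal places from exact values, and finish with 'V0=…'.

(0,0): Delta=0.0279 Bond=-4.5833
(1,0): Delta=0.0000 Bond=0.0000
(1,1): Delta=0.0819 Bond=-18.3333
V0=0.6250

Since d<R<u, set p* = (R−d)/(u−d) = 0.2500; price each node as the discounted p*-expectation of its children.
Terminal values V(2,·): V(2,0)=0.0000, V(2,1)=0.0000, V(2,2)=10.0000
  t=1,j=0: stock 164.5600 → up 223.8016 (V=0.0000), down 144.8128 (V=0.0000). Price 0.0000; hedge Δ=0.0000, bond B=0.0000.
  t=1,j=1: stock 254.3200 → up 345.8752 (V=10.0000), down 223.8016 (V=0.0000). Price 2.5000; hedge Δ=0.0819, bond B=-18.3333.
  t=0,j=0: stock 187.0000 → up 254.3200 (V=2.5000), down 164.5600 (V=0.0000). Price 0.6250; hedge Δ=0.0279, bond B=-4.5833.
Self-financing check: at every node Δ·S+B equals the discounted successor values.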